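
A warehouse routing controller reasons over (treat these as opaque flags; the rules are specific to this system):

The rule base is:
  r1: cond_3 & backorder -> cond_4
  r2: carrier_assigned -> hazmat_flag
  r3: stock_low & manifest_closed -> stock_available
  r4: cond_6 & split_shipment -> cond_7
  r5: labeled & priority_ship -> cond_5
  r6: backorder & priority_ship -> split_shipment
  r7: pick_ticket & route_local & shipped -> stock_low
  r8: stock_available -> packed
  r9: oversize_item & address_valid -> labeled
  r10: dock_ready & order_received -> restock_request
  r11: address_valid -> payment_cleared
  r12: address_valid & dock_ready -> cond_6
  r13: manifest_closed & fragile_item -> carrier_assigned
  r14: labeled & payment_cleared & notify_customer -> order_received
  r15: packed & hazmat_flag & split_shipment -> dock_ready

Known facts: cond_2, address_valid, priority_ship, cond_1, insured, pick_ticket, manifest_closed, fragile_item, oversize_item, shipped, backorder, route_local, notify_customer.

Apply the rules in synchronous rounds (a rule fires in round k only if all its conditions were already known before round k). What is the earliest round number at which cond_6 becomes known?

[1] r6 [backorder & priority_ship -> split_shipment]; r7 [pick_ticket & route_local & shipped -> stock_low]; r9 [oversize_item & address_valid -> labeled]; r11 [address_valid -> payment_cleared]; r13 [manifest_closed & fragile_item -> carrier_assigned]. ⇒ new: split_shipment, stock_low, labeled, payment_cleared, carrier_assigned.
[2] r2 [carrier_assigned -> hazmat_flag]; r3 [stock_low & manifest_closed -> stock_available]; r5 [labeled & priority_ship -> cond_5]; r14 [labeled & payment_cleared & notify_customer -> order_received]. ⇒ new: hazmat_flag, stock_available, cond_5, order_received.
[3] r8 [stock_available -> packed]. ⇒ new: packed.
[4] r15 [packed & hazmat_flag & split_shipment -> dock_ready]. ⇒ new: dock_ready.
[5] r10 [dock_ready & order_received -> restock_request]; r12 [address_valid & dock_ready -> cond_6]. ⇒ new: restock_request, cond_6.
cond_6 first appears in round 5.

5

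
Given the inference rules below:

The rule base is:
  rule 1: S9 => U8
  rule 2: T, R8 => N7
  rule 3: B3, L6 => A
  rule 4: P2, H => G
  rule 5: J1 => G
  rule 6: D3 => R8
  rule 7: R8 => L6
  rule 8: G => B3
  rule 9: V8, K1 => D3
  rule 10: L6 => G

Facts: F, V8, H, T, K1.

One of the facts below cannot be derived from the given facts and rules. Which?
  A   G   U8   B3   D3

U8

Round 1: rule 9 [V8, K1 => D3]. Adds D3.
Round 2: rule 6 [D3 => R8]. Adds R8.
Round 3: rule 2 [T, R8 => N7]; rule 7 [R8 => L6]. Adds N7, L6.
Round 4: rule 10 [L6 => G]. Adds G.
Round 5: rule 8 [G => B3]. Adds B3.
Round 6: rule 3 [B3, L6 => A]. Adds A.
Derived: A (round 6), D3 (round 1), G (round 4), B3 (round 5). U8 never appears in any round.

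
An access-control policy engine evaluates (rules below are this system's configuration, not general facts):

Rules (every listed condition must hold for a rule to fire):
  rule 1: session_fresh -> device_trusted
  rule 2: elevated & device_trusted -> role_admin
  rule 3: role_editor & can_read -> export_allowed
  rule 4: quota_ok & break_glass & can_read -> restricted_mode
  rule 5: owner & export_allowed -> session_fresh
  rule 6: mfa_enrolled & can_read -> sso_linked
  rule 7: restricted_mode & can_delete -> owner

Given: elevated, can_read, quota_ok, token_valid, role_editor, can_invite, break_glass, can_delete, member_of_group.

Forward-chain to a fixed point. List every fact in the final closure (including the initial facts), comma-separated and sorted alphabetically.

Round 1 fires rule 3, rule 4, giving export_allowed, restricted_mode.
Round 2 fires rule 7, giving owner.
Round 3 fires rule 5, giving session_fresh.
Round 4 fires rule 1, giving device_trusted.
Round 5 fires rule 2, giving role_admin.

break_glass, can_delete, can_invite, can_read, device_trusted, elevated, export_allowed, member_of_group, owner, quota_ok, restricted_mode, role_admin, role_editor, session_fresh, token_valid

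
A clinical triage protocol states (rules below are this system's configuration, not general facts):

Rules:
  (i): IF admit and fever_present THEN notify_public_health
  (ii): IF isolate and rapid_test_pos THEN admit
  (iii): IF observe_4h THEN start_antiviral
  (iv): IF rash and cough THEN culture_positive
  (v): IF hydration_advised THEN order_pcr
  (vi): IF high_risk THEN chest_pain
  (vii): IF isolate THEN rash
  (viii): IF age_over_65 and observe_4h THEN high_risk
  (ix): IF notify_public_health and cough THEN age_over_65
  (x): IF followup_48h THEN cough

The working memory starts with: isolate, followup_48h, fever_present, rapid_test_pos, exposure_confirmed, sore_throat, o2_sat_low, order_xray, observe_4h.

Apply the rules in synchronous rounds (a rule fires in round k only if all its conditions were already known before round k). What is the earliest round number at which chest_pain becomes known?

Round 1 — (ii), (iii), (vii), (x), derive admit, start_antiviral, rash, cough.
Round 2 — (i), (iv), derive notify_public_health, culture_positive.
Round 3 — (ix), derive age_over_65.
Round 4 — (viii), derive high_risk.
Round 5 — (vi), derive chest_pain.
chest_pain first appears in round 5.

5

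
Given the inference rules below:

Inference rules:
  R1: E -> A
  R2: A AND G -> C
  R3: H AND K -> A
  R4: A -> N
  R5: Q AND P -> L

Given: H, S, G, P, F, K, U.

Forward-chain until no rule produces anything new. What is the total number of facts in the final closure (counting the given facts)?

Round 1: R3 [H AND K -> A]. New: A.
Round 2: R2 [A AND G -> C]; R4 [A -> N]. New: C, N.
Closure: {A, C, F, G, H, K, N, P, S, U} — 10 facts.

10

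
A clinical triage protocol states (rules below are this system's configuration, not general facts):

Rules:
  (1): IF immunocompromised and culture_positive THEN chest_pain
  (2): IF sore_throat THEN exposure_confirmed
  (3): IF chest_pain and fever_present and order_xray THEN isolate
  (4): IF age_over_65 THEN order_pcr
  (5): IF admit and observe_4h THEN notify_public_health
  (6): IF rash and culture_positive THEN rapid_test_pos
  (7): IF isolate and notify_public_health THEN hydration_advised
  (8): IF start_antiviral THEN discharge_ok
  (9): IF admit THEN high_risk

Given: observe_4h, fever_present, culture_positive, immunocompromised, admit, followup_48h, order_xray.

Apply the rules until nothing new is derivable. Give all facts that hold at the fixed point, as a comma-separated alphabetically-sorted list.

admit, chest_pain, culture_positive, fever_present, followup_48h, high_risk, hydration_advised, immunocompromised, isolate, notify_public_health, observe_4h, order_xray

Round 1 — (1), (5), (9), derive chest_pain, notify_public_health, high_risk.
Round 2 — (3), derive isolate.
Round 3 — (7), derive hydration_advised.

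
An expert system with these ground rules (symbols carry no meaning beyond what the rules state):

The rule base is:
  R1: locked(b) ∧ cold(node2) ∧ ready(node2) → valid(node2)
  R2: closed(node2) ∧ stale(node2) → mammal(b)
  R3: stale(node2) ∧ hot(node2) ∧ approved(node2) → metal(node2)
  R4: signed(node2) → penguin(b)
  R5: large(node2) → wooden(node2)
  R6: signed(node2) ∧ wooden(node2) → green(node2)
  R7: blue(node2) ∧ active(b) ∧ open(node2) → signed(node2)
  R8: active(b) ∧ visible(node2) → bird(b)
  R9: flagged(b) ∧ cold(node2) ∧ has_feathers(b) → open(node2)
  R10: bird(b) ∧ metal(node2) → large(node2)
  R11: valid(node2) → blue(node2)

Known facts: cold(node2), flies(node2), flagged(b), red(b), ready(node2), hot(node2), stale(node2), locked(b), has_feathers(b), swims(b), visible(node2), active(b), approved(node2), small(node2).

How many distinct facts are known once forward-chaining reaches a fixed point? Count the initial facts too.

[1] R1 [locked(b) ∧ cold(node2) ∧ ready(node2) → valid(node2)]; R3 [stale(node2) ∧ hot(node2) ∧ approved(node2) → metal(node2)]; R8 [active(b) ∧ visible(node2) → bird(b)]; R9 [flagged(b) ∧ cold(node2) ∧ has_feathers(b) → open(node2)]. ⇒ new: valid(node2), metal(node2), bird(b), open(node2).
[2] R10 [bird(b) ∧ metal(node2) → large(node2)]; R11 [valid(node2) → blue(node2)]. ⇒ new: large(node2), blue(node2).
[3] R5 [large(node2) → wooden(node2)]; R7 [blue(node2) ∧ active(b) ∧ open(node2) → signed(node2)]. ⇒ new: wooden(node2), signed(node2).
[4] R4 [signed(node2) → penguin(b)]; R6 [signed(node2) ∧ wooden(node2) → green(node2)]. ⇒ new: penguin(b), green(node2).
Closure: {active(b), approved(node2), bird(b), blue(node2), cold(node2), flagged(b), flies(node2), green(node2), has_feathers(b), hot(node2), large(node2), locked(b), metal(node2), open(node2), penguin(b), ready(node2), red(b), signed(node2), small(node2), stale(node2), swims(b), valid(node2), visible(node2), wooden(node2)} — 24 facts.

24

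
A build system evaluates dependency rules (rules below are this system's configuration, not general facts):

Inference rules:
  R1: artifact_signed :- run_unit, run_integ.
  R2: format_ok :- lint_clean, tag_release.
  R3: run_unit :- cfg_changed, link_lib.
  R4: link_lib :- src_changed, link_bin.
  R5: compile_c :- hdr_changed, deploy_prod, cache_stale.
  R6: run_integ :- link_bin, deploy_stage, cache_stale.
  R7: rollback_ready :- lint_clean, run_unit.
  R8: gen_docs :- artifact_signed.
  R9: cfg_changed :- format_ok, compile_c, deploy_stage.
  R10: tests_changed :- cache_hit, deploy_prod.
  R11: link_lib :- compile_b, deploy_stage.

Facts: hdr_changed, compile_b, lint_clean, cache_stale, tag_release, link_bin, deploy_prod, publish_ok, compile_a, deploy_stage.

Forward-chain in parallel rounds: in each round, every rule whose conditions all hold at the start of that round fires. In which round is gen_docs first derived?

5

Round 1 fires R2, R5, R6, R11, giving format_ok, compile_c, run_integ, link_lib.
Round 2 fires R9, giving cfg_changed.
Round 3 fires R3, giving run_unit.
Round 4 fires R1, R7, giving artifact_signed, rollback_ready.
Round 5 fires R8, giving gen_docs.
gen_docs first appears in round 5.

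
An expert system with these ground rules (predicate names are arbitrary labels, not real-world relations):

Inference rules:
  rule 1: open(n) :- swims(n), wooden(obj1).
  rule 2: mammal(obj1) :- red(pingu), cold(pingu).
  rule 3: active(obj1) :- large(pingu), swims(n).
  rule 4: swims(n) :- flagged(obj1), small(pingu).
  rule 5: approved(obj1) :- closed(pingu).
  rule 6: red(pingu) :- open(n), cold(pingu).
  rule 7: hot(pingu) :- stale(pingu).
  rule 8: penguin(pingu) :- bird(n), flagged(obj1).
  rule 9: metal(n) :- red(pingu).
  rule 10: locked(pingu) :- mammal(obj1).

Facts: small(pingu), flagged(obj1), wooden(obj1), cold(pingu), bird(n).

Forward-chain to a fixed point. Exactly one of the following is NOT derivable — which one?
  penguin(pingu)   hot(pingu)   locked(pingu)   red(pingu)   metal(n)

hot(pingu)

[1] rule 4 [swims(n) :- flagged(obj1), small(pingu).]; rule 8 [penguin(pingu) :- bird(n), flagged(obj1).]. ⇒ new: swims(n), penguin(pingu).
[2] rule 1 [open(n) :- swims(n), wooden(obj1).]. ⇒ new: open(n).
[3] rule 6 [red(pingu) :- open(n), cold(pingu).]. ⇒ new: red(pingu).
[4] rule 2 [mammal(obj1) :- red(pingu), cold(pingu).]; rule 9 [metal(n) :- red(pingu).]. ⇒ new: mammal(obj1), metal(n).
[5] rule 10 [locked(pingu) :- mammal(obj1).]. ⇒ new: locked(pingu).
Derived: penguin(pingu) (round 1), locked(pingu) (round 5), red(pingu) (round 3), metal(n) (round 4). hot(pingu) never appears in any round.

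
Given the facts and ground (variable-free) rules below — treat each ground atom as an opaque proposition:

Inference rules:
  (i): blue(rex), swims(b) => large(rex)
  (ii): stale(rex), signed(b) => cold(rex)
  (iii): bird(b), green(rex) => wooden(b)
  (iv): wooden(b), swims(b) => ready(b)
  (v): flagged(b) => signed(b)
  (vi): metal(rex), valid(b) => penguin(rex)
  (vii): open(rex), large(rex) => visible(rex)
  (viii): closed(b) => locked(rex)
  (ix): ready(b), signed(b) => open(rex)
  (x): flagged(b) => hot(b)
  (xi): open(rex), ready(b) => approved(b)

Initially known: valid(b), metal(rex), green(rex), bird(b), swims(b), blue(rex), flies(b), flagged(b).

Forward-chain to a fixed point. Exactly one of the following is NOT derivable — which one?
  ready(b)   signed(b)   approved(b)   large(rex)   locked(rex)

locked(rex)

Round 1 — (i), (iii), (v), (vi), (x), derive large(rex), wooden(b), signed(b), penguin(rex), hot(b).
Round 2 — (iv), derive ready(b).
Round 3 — (ix), derive open(rex).
Round 4 — (vii), (xi), derive visible(rex), approved(b).
Derived: large(rex) (round 1), signed(b) (round 1), ready(b) (round 2), approved(b) (round 4). locked(rex) never appears in any round.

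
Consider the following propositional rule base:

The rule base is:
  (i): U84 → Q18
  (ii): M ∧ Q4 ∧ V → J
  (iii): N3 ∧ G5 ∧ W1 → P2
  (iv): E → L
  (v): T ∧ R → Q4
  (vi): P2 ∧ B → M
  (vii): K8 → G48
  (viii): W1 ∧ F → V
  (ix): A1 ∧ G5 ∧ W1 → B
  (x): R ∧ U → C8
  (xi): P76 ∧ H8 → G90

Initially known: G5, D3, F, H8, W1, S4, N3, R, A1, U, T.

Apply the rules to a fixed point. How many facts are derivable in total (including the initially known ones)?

Round 1 — (iii), (v), (viii), (ix), (x), derive P2, Q4, V, B, C8.
Round 2 — (vi), derive M.
Round 3 — (ii), derive J.
Closure: {A1, B, C8, D3, F, G5, H8, J, M, N3, P2, Q4, R, S4, T, U, V, W1} — 18 facts.

18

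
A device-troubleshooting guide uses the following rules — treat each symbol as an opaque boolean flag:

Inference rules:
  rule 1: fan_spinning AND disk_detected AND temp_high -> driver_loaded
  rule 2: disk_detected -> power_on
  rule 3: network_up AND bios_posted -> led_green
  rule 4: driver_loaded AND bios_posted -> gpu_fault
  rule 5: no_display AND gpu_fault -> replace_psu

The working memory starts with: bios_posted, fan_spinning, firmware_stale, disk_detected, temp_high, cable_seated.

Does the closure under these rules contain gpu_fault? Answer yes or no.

yes

Round 1: rule 1 [fan_spinning AND disk_detected AND temp_high -> driver_loaded]; rule 2 [disk_detected -> power_on]. Adds driver_loaded, power_on.
Round 2: rule 4 [driver_loaded AND bios_posted -> gpu_fault]. Adds gpu_fault.
gpu_fault appears in round 2, so it is derivable.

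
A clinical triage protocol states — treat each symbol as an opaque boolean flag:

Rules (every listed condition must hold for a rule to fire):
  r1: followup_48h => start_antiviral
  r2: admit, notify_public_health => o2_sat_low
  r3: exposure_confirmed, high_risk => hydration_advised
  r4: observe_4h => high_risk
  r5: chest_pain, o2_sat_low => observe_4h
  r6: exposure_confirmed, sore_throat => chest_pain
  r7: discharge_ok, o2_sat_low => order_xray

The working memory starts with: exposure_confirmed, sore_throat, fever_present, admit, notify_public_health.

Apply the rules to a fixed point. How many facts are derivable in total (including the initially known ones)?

10

[1] r2 [admit, notify_public_health => o2_sat_low]; r6 [exposure_confirmed, sore_throat => chest_pain]. ⇒ new: o2_sat_low, chest_pain.
[2] r5 [chest_pain, o2_sat_low => observe_4h]. ⇒ new: observe_4h.
[3] r4 [observe_4h => high_risk]. ⇒ new: high_risk.
[4] r3 [exposure_confirmed, high_risk => hydration_advised]. ⇒ new: hydration_advised.
Closure: {admit, chest_pain, exposure_confirmed, fever_present, high_risk, hydration_advised, notify_public_health, o2_sat_low, observe_4h, sore_throat} — 10 facts.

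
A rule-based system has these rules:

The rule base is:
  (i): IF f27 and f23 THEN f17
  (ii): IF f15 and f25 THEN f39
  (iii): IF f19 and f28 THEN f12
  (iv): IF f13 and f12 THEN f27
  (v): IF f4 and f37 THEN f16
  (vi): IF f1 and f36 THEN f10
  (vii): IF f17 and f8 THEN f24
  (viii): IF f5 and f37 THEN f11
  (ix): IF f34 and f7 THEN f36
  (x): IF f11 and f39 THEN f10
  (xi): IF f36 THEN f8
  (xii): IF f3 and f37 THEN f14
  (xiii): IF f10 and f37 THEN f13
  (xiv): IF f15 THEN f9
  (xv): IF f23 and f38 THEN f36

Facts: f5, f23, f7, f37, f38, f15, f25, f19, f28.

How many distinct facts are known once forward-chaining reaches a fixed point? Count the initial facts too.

20

Round 1: (ii) [IF f15 and f25 THEN f39]; (iii) [IF f19 and f28 THEN f12]; (viii) [IF f5 and f37 THEN f11]; (xiv) [IF f15 THEN f9]; (xv) [IF f23 and f38 THEN f36]. New: f39, f12, f11, f9, f36.
Round 2: (x) [IF f11 and f39 THEN f10]; (xi) [IF f36 THEN f8]. New: f10, f8.
Round 3: (xiii) [IF f10 and f37 THEN f13]. New: f13.
Round 4: (iv) [IF f13 and f12 THEN f27]. New: f27.
Round 5: (i) [IF f27 and f23 THEN f17]. New: f17.
Round 6: (vii) [IF f17 and f8 THEN f24]. New: f24.
Closure: {f10, f11, f12, f13, f15, f17, f19, f23, f24, f25, f27, f28, f36, f37, f38, f39, f5, f7, f8, f9} — 20 facts.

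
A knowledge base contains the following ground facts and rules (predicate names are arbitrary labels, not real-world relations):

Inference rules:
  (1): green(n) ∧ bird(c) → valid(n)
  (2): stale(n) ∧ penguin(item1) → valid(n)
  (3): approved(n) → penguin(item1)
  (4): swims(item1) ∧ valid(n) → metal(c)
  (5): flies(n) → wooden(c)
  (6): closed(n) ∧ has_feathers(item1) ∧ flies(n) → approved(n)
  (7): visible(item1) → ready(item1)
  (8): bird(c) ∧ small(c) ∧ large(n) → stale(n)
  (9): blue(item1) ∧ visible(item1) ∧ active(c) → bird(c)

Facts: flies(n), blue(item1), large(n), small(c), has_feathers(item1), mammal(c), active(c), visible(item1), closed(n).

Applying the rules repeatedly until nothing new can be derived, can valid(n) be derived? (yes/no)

Round 1: (5) [flies(n) → wooden(c)]; (6) [closed(n) ∧ has_feathers(item1) ∧ flies(n) → approved(n)]; (7) [visible(item1) → ready(item1)]; (9) [blue(item1) ∧ visible(item1) ∧ active(c) → bird(c)]. Adds wooden(c), approved(n), ready(item1), bird(c).
Round 2: (3) [approved(n) → penguin(item1)]; (8) [bird(c) ∧ small(c) ∧ large(n) → stale(n)]. Adds penguin(item1), stale(n).
Round 3: (2) [stale(n) ∧ penguin(item1) → valid(n)]. Adds valid(n).
valid(n) appears in round 3, so it is derivable.

yes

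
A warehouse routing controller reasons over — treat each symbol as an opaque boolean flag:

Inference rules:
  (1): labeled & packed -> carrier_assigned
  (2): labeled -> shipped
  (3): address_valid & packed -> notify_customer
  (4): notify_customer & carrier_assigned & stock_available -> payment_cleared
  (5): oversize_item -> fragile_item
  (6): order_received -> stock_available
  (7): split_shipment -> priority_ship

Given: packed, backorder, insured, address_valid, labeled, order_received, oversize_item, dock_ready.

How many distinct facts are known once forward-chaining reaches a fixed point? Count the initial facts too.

Round 1: (1) [labeled & packed -> carrier_assigned]; (2) [labeled -> shipped]; (3) [address_valid & packed -> notify_customer]; (5) [oversize_item -> fragile_item]; (6) [order_received -> stock_available]. Adds carrier_assigned, shipped, notify_customer, fragile_item, stock_available.
Round 2: (4) [notify_customer & carrier_assigned & stock_available -> payment_cleared]. Adds payment_cleared.
Closure: {address_valid, backorder, carrier_assigned, dock_ready, fragile_item, insured, labeled, notify_customer, order_received, oversize_item, packed, payment_cleared, shipped, stock_available} — 14 facts.

14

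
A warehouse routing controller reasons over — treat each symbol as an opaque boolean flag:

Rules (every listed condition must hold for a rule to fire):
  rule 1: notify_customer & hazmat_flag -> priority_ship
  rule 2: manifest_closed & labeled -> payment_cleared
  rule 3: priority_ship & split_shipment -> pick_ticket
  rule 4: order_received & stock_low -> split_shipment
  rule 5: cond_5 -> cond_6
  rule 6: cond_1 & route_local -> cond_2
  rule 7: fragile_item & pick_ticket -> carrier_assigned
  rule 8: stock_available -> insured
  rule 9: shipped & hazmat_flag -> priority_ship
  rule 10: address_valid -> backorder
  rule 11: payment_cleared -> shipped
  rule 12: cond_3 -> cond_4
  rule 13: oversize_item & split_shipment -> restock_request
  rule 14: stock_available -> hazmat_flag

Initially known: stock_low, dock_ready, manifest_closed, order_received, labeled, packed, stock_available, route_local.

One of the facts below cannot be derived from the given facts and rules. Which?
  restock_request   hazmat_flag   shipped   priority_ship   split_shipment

[1] rule 2 [manifest_closed & labeled -> payment_cleared]; rule 4 [order_received & stock_low -> split_shipment]; rule 8 [stock_available -> insured]; rule 14 [stock_available -> hazmat_flag]. ⇒ new: payment_cleared, split_shipment, insured, hazmat_flag.
[2] rule 11 [payment_cleared -> shipped]. ⇒ new: shipped.
[3] rule 9 [shipped & hazmat_flag -> priority_ship]. ⇒ new: priority_ship.
[4] rule 3 [priority_ship & split_shipment -> pick_ticket]. ⇒ new: pick_ticket.
Derived: split_shipment (round 1), hazmat_flag (round 1), shipped (round 2), priority_ship (round 3). restock_request never appears in any round.

restock_request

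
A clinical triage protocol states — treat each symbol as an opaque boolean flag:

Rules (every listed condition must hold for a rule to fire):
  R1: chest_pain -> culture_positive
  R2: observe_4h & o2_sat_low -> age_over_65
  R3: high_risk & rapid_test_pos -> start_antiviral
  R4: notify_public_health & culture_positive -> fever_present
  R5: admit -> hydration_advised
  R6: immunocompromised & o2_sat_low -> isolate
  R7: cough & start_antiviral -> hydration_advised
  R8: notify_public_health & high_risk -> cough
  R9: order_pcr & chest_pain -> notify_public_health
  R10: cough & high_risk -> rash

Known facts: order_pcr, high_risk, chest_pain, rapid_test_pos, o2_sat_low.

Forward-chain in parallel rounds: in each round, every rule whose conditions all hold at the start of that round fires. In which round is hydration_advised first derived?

3

Round 1: R1 [chest_pain -> culture_positive]; R3 [high_risk & rapid_test_pos -> start_antiviral]; R9 [order_pcr & chest_pain -> notify_public_health]. New: culture_positive, start_antiviral, notify_public_health.
Round 2: R4 [notify_public_health & culture_positive -> fever_present]; R8 [notify_public_health & high_risk -> cough]. New: fever_present, cough.
Round 3: R7 [cough & start_antiviral -> hydration_advised]; R10 [cough & high_risk -> rash]. New: hydration_advised, rash.
hydration_advised first appears in round 3.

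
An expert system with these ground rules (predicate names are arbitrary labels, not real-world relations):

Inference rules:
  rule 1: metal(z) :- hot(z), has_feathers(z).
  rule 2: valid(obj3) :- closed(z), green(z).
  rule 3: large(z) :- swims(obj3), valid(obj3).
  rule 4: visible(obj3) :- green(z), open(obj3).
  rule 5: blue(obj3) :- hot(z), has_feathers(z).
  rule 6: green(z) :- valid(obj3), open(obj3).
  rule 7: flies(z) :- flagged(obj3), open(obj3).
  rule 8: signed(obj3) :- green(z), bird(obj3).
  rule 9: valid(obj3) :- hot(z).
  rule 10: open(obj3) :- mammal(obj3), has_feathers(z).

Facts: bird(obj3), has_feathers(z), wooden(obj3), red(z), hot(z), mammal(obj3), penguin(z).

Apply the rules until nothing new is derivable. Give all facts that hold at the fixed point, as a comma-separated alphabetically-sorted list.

bird(obj3), blue(obj3), green(z), has_feathers(z), hot(z), mammal(obj3), metal(z), open(obj3), penguin(z), red(z), signed(obj3), valid(obj3), visible(obj3), wooden(obj3)

Round 1: rule 1 [metal(z) :- hot(z), has_feathers(z).]; rule 5 [blue(obj3) :- hot(z), has_feathers(z).]; rule 9 [valid(obj3) :- hot(z).]; rule 10 [open(obj3) :- mammal(obj3), has_feathers(z).]. New: metal(z), blue(obj3), valid(obj3), open(obj3).
Round 2: rule 6 [green(z) :- valid(obj3), open(obj3).]. New: green(z).
Round 3: rule 4 [visible(obj3) :- green(z), open(obj3).]; rule 8 [signed(obj3) :- green(z), bird(obj3).]. New: visible(obj3), signed(obj3).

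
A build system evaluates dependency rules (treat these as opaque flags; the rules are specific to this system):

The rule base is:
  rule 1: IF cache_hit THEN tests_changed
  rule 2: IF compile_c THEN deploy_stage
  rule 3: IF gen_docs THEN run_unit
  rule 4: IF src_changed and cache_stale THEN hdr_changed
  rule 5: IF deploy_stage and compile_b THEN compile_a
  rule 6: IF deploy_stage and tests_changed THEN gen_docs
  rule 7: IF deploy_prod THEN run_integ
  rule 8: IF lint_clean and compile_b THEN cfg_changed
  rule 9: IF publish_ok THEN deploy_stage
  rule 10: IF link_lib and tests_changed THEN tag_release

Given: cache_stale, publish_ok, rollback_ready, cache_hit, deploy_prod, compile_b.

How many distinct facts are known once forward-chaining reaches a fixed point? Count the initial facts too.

Round 1: rule 1 [IF cache_hit THEN tests_changed]; rule 7 [IF deploy_prod THEN run_integ]; rule 9 [IF publish_ok THEN deploy_stage]. New: tests_changed, run_integ, deploy_stage.
Round 2: rule 5 [IF deploy_stage and compile_b THEN compile_a]; rule 6 [IF deploy_stage and tests_changed THEN gen_docs]. New: compile_a, gen_docs.
Round 3: rule 3 [IF gen_docs THEN run_unit]. New: run_unit.
Closure: {cache_hit, cache_stale, compile_a, compile_b, deploy_prod, deploy_stage, gen_docs, publish_ok, rollback_ready, run_integ, run_unit, tests_changed} — 12 facts.

12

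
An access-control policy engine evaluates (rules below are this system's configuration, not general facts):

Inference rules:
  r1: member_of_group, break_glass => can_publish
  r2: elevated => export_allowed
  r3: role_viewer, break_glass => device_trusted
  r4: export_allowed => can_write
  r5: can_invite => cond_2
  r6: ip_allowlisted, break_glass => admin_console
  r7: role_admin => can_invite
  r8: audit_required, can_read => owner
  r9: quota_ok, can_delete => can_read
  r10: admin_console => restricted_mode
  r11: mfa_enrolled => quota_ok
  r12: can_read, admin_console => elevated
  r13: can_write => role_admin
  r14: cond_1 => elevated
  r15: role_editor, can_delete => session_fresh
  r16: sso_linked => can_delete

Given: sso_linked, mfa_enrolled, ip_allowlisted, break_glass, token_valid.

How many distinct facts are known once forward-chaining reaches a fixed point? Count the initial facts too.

Round 1: r6 [ip_allowlisted, break_glass => admin_console]; r11 [mfa_enrolled => quota_ok]; r16 [sso_linked => can_delete]. Adds admin_console, quota_ok, can_delete.
Round 2: r9 [quota_ok, can_delete => can_read]; r10 [admin_console => restricted_mode]. Adds can_read, restricted_mode.
Round 3: r12 [can_read, admin_console => elevated]. Adds elevated.
Round 4: r2 [elevated => export_allowed]. Adds export_allowed.
Round 5: r4 [export_allowed => can_write]. Adds can_write.
Round 6: r13 [can_write => role_admin]. Adds role_admin.
Round 7: r7 [role_admin => can_invite]. Adds can_invite.
Round 8: r5 [can_invite => cond_2]. Adds cond_2.
Closure: {admin_console, break_glass, can_delete, can_invite, can_read, can_write, cond_2, elevated, export_allowed, ip_allowlisted, mfa_enrolled, quota_ok, restricted_mode, role_admin, sso_linked, token_valid} — 16 facts.

16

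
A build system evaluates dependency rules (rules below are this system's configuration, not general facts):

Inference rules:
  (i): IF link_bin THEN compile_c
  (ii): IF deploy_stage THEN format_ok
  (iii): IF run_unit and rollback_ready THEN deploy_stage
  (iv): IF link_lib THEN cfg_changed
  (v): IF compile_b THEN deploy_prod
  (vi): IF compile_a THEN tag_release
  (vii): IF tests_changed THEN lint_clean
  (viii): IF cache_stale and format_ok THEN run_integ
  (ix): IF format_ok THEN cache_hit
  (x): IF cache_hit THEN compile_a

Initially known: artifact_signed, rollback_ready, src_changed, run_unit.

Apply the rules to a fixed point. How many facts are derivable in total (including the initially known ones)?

9

Round 1: (iii) [IF run_unit and rollback_ready THEN deploy_stage]. New: deploy_stage.
Round 2: (ii) [IF deploy_stage THEN format_ok]. New: format_ok.
Round 3: (ix) [IF format_ok THEN cache_hit]. New: cache_hit.
Round 4: (x) [IF cache_hit THEN compile_a]. New: compile_a.
Round 5: (vi) [IF compile_a THEN tag_release]. New: tag_release.
Closure: {artifact_signed, cache_hit, compile_a, deploy_stage, format_ok, rollback_ready, run_unit, src_changed, tag_release} — 9 facts.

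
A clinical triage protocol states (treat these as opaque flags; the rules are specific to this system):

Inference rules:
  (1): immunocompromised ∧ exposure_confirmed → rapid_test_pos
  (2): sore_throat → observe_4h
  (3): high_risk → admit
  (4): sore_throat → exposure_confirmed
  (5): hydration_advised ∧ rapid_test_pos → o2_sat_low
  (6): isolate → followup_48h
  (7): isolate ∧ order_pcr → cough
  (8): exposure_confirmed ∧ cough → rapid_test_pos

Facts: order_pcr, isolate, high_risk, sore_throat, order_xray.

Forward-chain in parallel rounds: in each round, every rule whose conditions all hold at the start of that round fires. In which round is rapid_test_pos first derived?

Round 1: (2) [sore_throat → observe_4h]; (3) [high_risk → admit]; (4) [sore_throat → exposure_confirmed]; (6) [isolate → followup_48h]; (7) [isolate ∧ order_pcr → cough]. Adds observe_4h, admit, exposure_confirmed, followup_48h, cough.
Round 2: (8) [exposure_confirmed ∧ cough → rapid_test_pos]. Adds rapid_test_pos.
rapid_test_pos first appears in round 2.

2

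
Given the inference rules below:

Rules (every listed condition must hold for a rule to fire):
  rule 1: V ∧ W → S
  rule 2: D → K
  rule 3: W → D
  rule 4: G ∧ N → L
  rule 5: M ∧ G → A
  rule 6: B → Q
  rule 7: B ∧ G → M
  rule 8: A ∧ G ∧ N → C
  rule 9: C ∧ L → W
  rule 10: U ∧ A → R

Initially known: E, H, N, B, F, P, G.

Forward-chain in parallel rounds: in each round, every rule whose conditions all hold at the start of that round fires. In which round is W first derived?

Round 1: rule 4 [G ∧ N → L]; rule 6 [B → Q]; rule 7 [B ∧ G → M]. New: L, Q, M.
Round 2: rule 5 [M ∧ G → A]. New: A.
Round 3: rule 8 [A ∧ G ∧ N → C]. New: C.
Round 4: rule 9 [C ∧ L → W]. New: W.
W first appears in round 4.

4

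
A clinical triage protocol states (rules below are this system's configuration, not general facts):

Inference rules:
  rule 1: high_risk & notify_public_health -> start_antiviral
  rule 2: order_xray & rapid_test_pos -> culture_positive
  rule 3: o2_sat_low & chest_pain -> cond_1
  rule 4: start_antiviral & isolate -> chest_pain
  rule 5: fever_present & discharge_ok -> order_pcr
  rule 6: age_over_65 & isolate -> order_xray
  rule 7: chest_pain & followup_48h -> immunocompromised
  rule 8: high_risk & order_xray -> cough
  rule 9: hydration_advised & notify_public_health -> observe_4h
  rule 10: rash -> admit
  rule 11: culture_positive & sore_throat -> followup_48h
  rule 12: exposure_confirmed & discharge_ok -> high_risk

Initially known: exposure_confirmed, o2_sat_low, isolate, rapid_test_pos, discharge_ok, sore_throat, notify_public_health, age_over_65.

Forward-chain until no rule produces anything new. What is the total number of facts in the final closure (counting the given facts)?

17

Round 1 — rule 6, rule 12, derive order_xray, high_risk.
Round 2 — rule 1, rule 2, rule 8, derive start_antiviral, culture_positive, cough.
Round 3 — rule 4, rule 11, derive chest_pain, followup_48h.
Round 4 — rule 3, rule 7, derive cond_1, immunocompromised.
Closure: {age_over_65, chest_pain, cond_1, cough, culture_positive, discharge_ok, exposure_confirmed, followup_48h, high_risk, immunocompromised, isolate, notify_public_health, o2_sat_low, order_xray, rapid_test_pos, sore_throat, start_antiviral} — 17 facts.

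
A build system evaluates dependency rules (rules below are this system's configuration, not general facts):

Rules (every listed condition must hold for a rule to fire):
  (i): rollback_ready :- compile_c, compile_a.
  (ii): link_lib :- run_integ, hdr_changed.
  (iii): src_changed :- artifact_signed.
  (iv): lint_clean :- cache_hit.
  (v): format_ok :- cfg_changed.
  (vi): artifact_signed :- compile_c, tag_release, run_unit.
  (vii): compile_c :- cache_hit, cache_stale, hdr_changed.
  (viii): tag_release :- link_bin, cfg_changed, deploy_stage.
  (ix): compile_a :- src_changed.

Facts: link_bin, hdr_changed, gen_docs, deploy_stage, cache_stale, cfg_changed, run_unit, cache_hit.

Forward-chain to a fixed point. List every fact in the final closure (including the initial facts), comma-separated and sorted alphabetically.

artifact_signed, cache_hit, cache_stale, cfg_changed, compile_a, compile_c, deploy_stage, format_ok, gen_docs, hdr_changed, link_bin, lint_clean, rollback_ready, run_unit, src_changed, tag_release

[1] (iv) [lint_clean :- cache_hit.]; (v) [format_ok :- cfg_changed.]; (vii) [compile_c :- cache_hit, cache_stale, hdr_changed.]; (viii) [tag_release :- link_bin, cfg_changed, deploy_stage.]. ⇒ new: lint_clean, format_ok, compile_c, tag_release.
[2] (vi) [artifact_signed :- compile_c, tag_release, run_unit.]. ⇒ new: artifact_signed.
[3] (iii) [src_changed :- artifact_signed.]. ⇒ new: src_changed.
[4] (ix) [compile_a :- src_changed.]. ⇒ new: compile_a.
[5] (i) [rollback_ready :- compile_c, compile_a.]. ⇒ new: rollback_ready.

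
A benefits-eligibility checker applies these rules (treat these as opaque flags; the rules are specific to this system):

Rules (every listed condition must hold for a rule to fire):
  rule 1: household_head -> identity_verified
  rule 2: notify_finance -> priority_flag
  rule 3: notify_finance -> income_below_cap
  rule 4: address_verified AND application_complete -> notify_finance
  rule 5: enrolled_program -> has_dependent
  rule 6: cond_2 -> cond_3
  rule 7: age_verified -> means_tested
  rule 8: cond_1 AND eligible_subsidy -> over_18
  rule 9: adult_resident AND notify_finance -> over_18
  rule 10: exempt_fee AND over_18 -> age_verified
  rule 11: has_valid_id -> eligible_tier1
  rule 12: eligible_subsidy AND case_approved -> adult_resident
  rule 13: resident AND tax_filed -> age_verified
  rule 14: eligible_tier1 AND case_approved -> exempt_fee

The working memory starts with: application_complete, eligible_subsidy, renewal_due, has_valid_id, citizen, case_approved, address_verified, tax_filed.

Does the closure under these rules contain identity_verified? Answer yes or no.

no

Round 1 — rule 4, rule 11, rule 12, derive notify_finance, eligible_tier1, adult_resident.
Round 2 — rule 2, rule 3, rule 9, rule 14, derive priority_flag, income_below_cap, over_18, exempt_fee.
Round 3 — rule 10, derive age_verified.
Round 4 — rule 7, derive means_tested.
Fixed point reached. identity_verified is concluded only by rule 1; rule 1 needs household_head (never derived).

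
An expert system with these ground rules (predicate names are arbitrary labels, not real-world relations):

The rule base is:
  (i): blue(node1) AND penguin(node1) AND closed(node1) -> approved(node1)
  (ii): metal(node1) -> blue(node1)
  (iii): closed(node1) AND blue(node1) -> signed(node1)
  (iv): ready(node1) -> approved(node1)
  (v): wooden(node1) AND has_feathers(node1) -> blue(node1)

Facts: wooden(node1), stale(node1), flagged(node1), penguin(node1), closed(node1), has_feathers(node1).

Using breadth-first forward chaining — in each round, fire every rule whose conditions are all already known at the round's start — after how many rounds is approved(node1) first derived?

2

Round 1: (v) [wooden(node1) AND has_feathers(node1) -> blue(node1)]. New: blue(node1).
Round 2: (i) [blue(node1) AND penguin(node1) AND closed(node1) -> approved(node1)]; (iii) [closed(node1) AND blue(node1) -> signed(node1)]. New: approved(node1), signed(node1).
approved(node1) first appears in round 2.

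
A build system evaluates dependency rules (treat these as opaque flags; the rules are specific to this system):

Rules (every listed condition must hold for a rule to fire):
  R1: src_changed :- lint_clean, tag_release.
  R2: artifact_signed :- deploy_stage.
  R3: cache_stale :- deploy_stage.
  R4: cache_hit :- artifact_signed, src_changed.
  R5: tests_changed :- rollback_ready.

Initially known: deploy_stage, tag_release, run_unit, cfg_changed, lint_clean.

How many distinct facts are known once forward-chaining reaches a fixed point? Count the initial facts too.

Round 1: R1 [src_changed :- lint_clean, tag_release.]; R2 [artifact_signed :- deploy_stage.]; R3 [cache_stale :- deploy_stage.]. Adds src_changed, artifact_signed, cache_stale.
Round 2: R4 [cache_hit :- artifact_signed, src_changed.]. Adds cache_hit.
Closure: {artifact_signed, cache_hit, cache_stale, cfg_changed, deploy_stage, lint_clean, run_unit, src_changed, tag_release} — 9 facts.

9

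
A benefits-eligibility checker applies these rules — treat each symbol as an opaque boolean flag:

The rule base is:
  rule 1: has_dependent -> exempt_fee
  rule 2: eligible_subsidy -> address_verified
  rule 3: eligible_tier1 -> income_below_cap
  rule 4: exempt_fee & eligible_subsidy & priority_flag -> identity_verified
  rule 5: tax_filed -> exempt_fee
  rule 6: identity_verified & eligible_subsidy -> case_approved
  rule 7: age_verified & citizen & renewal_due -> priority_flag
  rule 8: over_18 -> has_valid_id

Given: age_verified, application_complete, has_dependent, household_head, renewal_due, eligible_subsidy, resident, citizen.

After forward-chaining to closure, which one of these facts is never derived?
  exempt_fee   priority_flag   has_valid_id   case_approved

has_valid_id

Round 1: rule 1 [has_dependent -> exempt_fee]; rule 2 [eligible_subsidy -> address_verified]; rule 7 [age_verified & citizen & renewal_due -> priority_flag]. Adds exempt_fee, address_verified, priority_flag.
Round 2: rule 4 [exempt_fee & eligible_subsidy & priority_flag -> identity_verified]. Adds identity_verified.
Round 3: rule 6 [identity_verified & eligible_subsidy -> case_approved]. Adds case_approved.
Derived: case_approved (round 3), priority_flag (round 1), exempt_fee (round 1). has_valid_id never appears in any round.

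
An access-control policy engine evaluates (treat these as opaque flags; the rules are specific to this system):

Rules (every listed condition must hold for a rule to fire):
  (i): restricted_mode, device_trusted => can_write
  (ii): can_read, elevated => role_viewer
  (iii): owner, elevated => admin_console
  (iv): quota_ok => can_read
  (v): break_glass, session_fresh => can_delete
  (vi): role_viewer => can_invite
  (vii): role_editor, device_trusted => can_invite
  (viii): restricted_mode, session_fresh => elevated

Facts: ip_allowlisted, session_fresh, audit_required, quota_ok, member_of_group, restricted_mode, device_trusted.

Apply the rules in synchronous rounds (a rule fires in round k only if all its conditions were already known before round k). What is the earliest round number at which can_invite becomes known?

Round 1 — (i), (iv), (viii), derive can_write, can_read, elevated.
Round 2 — (ii), derive role_viewer.
Round 3 — (vi), derive can_invite.
can_invite first appears in round 3.

3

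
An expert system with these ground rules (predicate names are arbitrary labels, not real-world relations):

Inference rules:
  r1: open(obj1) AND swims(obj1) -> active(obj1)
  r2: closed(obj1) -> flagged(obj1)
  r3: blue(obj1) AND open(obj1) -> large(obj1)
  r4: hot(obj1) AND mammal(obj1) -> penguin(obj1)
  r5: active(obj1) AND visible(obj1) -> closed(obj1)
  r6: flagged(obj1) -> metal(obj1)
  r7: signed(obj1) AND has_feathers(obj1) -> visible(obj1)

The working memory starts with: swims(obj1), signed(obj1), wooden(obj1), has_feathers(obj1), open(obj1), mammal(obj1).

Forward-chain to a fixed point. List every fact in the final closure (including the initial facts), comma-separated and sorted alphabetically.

Round 1: r1 [open(obj1) AND swims(obj1) -> active(obj1)]; r7 [signed(obj1) AND has_feathers(obj1) -> visible(obj1)]. Adds active(obj1), visible(obj1).
Round 2: r5 [active(obj1) AND visible(obj1) -> closed(obj1)]. Adds closed(obj1).
Round 3: r2 [closed(obj1) -> flagged(obj1)]. Adds flagged(obj1).
Round 4: r6 [flagged(obj1) -> metal(obj1)]. Adds metal(obj1).

active(obj1), closed(obj1), flagged(obj1), has_feathers(obj1), mammal(obj1), metal(obj1), open(obj1), signed(obj1), swims(obj1), visible(obj1), wooden(obj1)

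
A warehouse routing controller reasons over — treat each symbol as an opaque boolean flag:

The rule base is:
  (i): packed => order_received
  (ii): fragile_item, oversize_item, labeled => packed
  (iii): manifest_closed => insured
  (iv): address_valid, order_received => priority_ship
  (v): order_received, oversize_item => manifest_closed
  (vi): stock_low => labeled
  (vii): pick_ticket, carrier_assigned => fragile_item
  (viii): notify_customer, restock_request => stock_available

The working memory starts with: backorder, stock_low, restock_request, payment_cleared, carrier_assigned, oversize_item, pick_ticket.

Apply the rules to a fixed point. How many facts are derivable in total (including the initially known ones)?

13

Round 1 — (vi), (vii), derive labeled, fragile_item.
Round 2 — (ii), derive packed.
Round 3 — (i), derive order_received.
Round 4 — (v), derive manifest_closed.
Round 5 — (iii), derive insured.
Closure: {backorder, carrier_assigned, fragile_item, insured, labeled, manifest_closed, order_received, oversize_item, packed, payment_cleared, pick_ticket, restock_request, stock_low} — 13 facts.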